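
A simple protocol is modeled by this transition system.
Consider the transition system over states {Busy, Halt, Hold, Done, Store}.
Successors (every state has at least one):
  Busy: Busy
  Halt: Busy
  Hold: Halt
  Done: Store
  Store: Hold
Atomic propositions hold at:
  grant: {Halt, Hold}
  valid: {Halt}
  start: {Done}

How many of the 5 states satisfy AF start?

1

AF start: least fixpoint, start Z0 = {Done}, add states with every successor in Z. Already a fixed point.
Sat(AF start) = {Done}
|Sat(AF start)| = |{Done}| = 1.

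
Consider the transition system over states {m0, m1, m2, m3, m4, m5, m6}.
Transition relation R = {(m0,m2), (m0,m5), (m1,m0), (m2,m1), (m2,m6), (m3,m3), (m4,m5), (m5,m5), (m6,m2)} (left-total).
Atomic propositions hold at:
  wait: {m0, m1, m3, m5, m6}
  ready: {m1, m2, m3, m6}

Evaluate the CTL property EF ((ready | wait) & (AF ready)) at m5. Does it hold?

Sat(ready | wait) = {m0, m1, m2, m3, m5, m6}
AF ready: least fixpoint, start Z0 = {m1, m2, m3, m6}, add states with every successor in Z. Already a fixed point.
Sat(AF ready) = {m1, m2, m3, m6}
Sat((ready | wait) & (AF ready)) = {m1, m2, m3, m6}
EF ((ready | wait) & (AF ready)): least fixpoint, start Z0 = {m1, m2, m3, m6}, add states with some successor in Z. Z1 = {m0, m1, m2, m3, m6}; fixed.
Sat(EF ((ready | wait) & (AF ready))) = {m0, m1, m2, m3, m6}
m5 ∉ Sat(EF ((ready | wait) & (AF ready))) = {m0, m1, m2, m3, m6}, so the formula does not hold at m5.

No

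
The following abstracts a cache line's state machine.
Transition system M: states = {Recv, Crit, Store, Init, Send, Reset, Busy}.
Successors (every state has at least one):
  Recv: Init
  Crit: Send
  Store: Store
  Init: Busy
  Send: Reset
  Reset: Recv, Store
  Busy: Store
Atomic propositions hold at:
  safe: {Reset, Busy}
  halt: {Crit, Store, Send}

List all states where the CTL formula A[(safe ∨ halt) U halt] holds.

Sat(safe ∨ halt) = {Crit, Store, Send, Reset, Busy}
A[(safe ∨ halt) U halt]: least fixpoint, start Z0 = Sat(halt) = {Crit, Store, Send}, add states in Sat(safe ∨ halt) with every successor in Z. Z1 = {Crit, Store, Send, Busy}; fixed.
Sat(A[(safe ∨ halt) U halt]) = {Crit, Store, Send, Busy}

{Crit, Store, Send, Busy}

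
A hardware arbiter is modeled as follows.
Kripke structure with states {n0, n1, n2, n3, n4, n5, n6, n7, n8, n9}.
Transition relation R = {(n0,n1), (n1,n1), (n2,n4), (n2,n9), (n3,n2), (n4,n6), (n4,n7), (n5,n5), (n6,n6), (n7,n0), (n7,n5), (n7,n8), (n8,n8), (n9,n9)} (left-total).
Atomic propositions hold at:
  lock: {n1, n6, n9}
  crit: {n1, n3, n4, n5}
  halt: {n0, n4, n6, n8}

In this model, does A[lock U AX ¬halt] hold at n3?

Sat(¬halt) = {n1, n2, n3, n5, n7, n9}
Sat(AX ¬halt) = {s : every successor in {n1, n2, n3, n5, n7, n9}} = {n0, n1, n3, n5, n9}
A[lock U AX ¬halt]: least fixpoint, start Z0 = Sat(AX ¬halt) = {n0, n1, n3, n5, n9}, add states in Sat(lock) with every successor in Z. Already a fixed point.
Sat(A[lock U AX ¬halt]) = {n0, n1, n3, n5, n9}
n3 ∈ Sat(A[lock U AX ¬halt]) = {n0, n1, n3, n5, n9}, so the formula holds at n3.

Yes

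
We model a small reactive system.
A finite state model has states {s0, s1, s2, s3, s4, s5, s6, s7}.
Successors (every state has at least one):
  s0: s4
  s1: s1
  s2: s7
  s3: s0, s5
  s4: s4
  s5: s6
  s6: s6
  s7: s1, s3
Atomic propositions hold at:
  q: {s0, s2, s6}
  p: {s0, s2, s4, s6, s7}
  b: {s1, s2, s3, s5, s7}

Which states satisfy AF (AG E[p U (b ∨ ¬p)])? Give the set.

{s1}

Sat(¬p) = {s1, s3, s5}
Sat(b ∨ ¬p) = {s1, s2, s3, s5, s7}
E[p U (b ∨ ¬p)]: least fixpoint, start Z0 = Sat((b ∨ ¬p)) = {s1, s2, s3, s5, s7}, add states in Sat(p) with some successor in Z. Already a fixed point.
Sat(E[p U (b ∨ ¬p)]) = {s1, s2, s3, s5, s7}
AG E[p U (b ∨ ¬p)]: greatest fixpoint, start Z0 = {s1, s2, s3, s5, s7}, keep only states in Sat with every successor in Z. Z1 = {s1, s2, s7}; Z2 = {s1, s2}; Z3 = {s1}; fixed.
Sat(AG E[p U (b ∨ ¬p)]) = {s1}
AF (AG E[p U (b ∨ ¬p)]): least fixpoint, start Z0 = {s1}, add states with every successor in Z. Already a fixed point.
Sat(AF (AG E[p U (b ∨ ¬p)])) = {s1}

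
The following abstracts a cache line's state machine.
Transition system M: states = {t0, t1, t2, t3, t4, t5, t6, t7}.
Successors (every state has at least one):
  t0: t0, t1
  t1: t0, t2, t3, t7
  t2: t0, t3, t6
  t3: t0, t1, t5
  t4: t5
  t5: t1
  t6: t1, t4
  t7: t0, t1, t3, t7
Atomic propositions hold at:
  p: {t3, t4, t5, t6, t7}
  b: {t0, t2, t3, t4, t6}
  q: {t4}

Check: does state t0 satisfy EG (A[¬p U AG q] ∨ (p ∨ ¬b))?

Sat(¬p) = {t0, t1, t2}
AG q: greatest fixpoint, start Z0 = {t4}, keep only states in Sat with every successor in Z. Z1 = ∅; fixed.
Sat(AG q) = ∅
A[¬p U AG q]: least fixpoint, start Z0 = Sat(AG q) = ∅, add states in Sat(¬p) with every successor in Z. Already a fixed point.
Sat(A[¬p U AG q]) = ∅
Sat(¬b) = {t1, t5, t7}
Sat(p ∨ ¬b) = {t1, t3, t4, t5, t6, t7}
Sat(A[¬p U AG q] ∨ (p ∨ ¬b)) = {t1, t3, t4, t5, t6, t7}
EG (A[¬p U AG q] ∨ (p ∨ ¬b)): greatest fixpoint, start Z0 = {t1, t3, t4, t5, t6, t7}, keep only states in Sat with some successor in Z. Already a fixed point.
Sat(EG (A[¬p U AG q] ∨ (p ∨ ¬b))) = {t1, t3, t4, t5, t6, t7}
t0 ∉ Sat(EG (A[¬p U AG q] ∨ (p ∨ ¬b))) = {t1, t3, t4, t5, t6, t7}, so the formula does not hold at t0.

No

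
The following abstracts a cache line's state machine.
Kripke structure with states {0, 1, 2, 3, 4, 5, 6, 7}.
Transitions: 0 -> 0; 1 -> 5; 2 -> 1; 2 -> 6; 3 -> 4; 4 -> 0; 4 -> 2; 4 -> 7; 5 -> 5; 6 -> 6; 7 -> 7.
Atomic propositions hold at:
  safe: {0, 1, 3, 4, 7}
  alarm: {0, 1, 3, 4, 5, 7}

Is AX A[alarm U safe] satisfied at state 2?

No

A[alarm U safe]: least fixpoint, start Z0 = Sat(safe) = {0, 1, 3, 4, 7}, add states in Sat(alarm) with every successor in Z. Already a fixed point.
Sat(A[alarm U safe]) = {0, 1, 3, 4, 7}
Sat(AX A[alarm U safe]) = {s : every successor in {0, 1, 3, 4, 7}} = {0, 3, 7}
2 ∉ Sat(AX A[alarm U safe]) = {0, 3, 7}, so the formula does not hold at 2.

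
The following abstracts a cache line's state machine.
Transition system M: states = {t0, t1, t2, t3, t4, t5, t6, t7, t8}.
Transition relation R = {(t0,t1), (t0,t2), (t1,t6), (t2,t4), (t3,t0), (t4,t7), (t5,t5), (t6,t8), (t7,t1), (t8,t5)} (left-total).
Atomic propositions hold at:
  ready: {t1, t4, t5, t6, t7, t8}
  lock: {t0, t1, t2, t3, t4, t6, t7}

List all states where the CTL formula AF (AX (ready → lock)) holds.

Sat(ready → lock) = {t0, t1, t2, t3, t4, t6, t7}
Sat(AX (ready → lock)) = {s : every successor in {t0, t1, t2, t3, t4, t6, t7}} = {t0, t1, t2, t3, t4, t7}
AF (AX (ready → lock)): least fixpoint, start Z0 = {t0, t1, t2, t3, t4, t7}, add states with every successor in Z. Already a fixed point.
Sat(AF (AX (ready → lock))) = {t0, t1, t2, t3, t4, t7}

{t0, t1, t2, t3, t4, t7}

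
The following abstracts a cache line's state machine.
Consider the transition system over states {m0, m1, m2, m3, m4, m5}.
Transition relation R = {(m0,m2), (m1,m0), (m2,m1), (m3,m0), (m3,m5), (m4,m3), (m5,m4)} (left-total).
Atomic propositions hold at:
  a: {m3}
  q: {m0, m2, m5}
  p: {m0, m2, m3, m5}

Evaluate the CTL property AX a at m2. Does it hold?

Sat(AX a) = {s : every successor in {m3}} = {m4}
m2 ∉ Sat(AX a) = {m4}, so the formula does not hold at m2.

No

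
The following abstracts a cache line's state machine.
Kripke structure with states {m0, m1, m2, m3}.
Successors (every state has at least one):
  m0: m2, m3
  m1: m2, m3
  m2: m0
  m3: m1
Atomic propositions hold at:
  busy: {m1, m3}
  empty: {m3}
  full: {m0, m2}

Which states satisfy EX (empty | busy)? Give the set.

Sat(empty | busy) = {m1, m3}
Sat(EX (empty | busy)) = {s : some successor in {m1, m3}} = {m0, m1, m3}

{m0, m1, m3}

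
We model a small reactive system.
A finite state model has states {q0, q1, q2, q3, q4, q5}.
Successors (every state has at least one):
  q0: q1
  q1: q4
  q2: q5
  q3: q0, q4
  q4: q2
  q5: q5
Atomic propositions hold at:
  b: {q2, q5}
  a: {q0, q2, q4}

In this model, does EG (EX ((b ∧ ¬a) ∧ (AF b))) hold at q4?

No

Sat(¬a) = {q1, q3, q5}
Sat(b ∧ ¬a) = {q5}
AF b: least fixpoint, start Z0 = {q2, q5}, add states with every successor in Z. Z1 = {q2, q4, q5}; Z2 = {q1, q2, q4, q5}; Z3 = {q0, q1, q2, q4, q5}; Z4 = {q0, q1, q2, q3, q4, q5}; fixed.
Sat(AF b) = {q0, q1, q2, q3, q4, q5}
Sat((b ∧ ¬a) ∧ (AF b)) = {q5}
Sat(EX ((b ∧ ¬a) ∧ (AF b))) = {s : some successor in {q5}} = {q2, q5}
EG (EX ((b ∧ ¬a) ∧ (AF b))): greatest fixpoint, start Z0 = {q2, q5}, keep only states in Sat with some successor in Z. Already a fixed point.
Sat(EG (EX ((b ∧ ¬a) ∧ (AF b)))) = {q2, q5}
q4 ∉ Sat(EG (EX ((b ∧ ¬a) ∧ (AF b)))) = {q2, q5}, so the formula does not hold at q4.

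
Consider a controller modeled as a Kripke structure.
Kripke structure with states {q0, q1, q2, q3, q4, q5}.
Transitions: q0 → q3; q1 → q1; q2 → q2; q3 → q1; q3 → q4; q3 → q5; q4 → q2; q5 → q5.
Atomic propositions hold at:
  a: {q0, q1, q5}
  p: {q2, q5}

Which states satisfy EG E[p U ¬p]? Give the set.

Sat(¬p) = {q0, q1, q3, q4}
E[p U ¬p]: least fixpoint, start Z0 = Sat(¬p) = {q0, q1, q3, q4}, add states in Sat(p) with some successor in Z. Already a fixed point.
Sat(E[p U ¬p]) = {q0, q1, q3, q4}
EG E[p U ¬p]: greatest fixpoint, start Z0 = {q0, q1, q3, q4}, keep only states in Sat with some successor in Z. Z1 = {q0, q1, q3}; fixed.
Sat(EG E[p U ¬p]) = {q0, q1, q3}

{q0, q1, q3}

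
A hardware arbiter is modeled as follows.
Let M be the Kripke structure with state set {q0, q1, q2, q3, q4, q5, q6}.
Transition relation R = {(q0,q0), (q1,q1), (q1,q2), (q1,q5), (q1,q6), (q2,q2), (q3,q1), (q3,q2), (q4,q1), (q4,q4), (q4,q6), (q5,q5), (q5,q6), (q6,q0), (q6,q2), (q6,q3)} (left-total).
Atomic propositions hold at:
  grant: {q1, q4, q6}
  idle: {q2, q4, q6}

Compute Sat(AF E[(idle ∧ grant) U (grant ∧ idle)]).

{q4, q6}

Sat(idle ∧ grant) = {q4, q6}
Sat(grant ∧ idle) = {q4, q6}
E[(idle ∧ grant) U (grant ∧ idle)]: least fixpoint, start Z0 = Sat((grant ∧ idle)) = {q4, q6}, add states in Sat(idle ∧ grant) with some successor in Z. Already a fixed point.
Sat(E[(idle ∧ grant) U (grant ∧ idle)]) = {q4, q6}
AF E[(idle ∧ grant) U (grant ∧ idle)]: least fixpoint, start Z0 = {q4, q6}, add states with every successor in Z. Already a fixed point.
Sat(AF E[(idle ∧ grant) U (grant ∧ idle)]) = {q4, q6}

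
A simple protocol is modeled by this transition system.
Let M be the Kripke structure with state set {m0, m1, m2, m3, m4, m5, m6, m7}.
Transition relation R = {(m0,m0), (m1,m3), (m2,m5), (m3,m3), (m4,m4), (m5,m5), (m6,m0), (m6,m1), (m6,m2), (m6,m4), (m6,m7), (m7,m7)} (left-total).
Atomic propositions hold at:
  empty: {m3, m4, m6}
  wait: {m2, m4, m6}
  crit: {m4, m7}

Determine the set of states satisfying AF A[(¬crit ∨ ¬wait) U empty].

{m1, m3, m4, m6}

Sat(¬crit) = {m0, m1, m2, m3, m5, m6}
Sat(¬wait) = {m0, m1, m3, m5, m7}
Sat(¬crit ∨ ¬wait) = {m0, m1, m2, m3, m5, m6, m7}
A[(¬crit ∨ ¬wait) U empty]: least fixpoint, start Z0 = Sat(empty) = {m3, m4, m6}, add states in Sat(¬crit ∨ ¬wait) with every successor in Z. Z1 = {m1, m3, m4, m6}; fixed.
Sat(A[(¬crit ∨ ¬wait) U empty]) = {m1, m3, m4, m6}
AF A[(¬crit ∨ ¬wait) U empty]: least fixpoint, start Z0 = {m1, m3, m4, m6}, add states with every successor in Z. Already a fixed point.
Sat(AF A[(¬crit ∨ ¬wait) U empty]) = {m1, m3, m4, m6}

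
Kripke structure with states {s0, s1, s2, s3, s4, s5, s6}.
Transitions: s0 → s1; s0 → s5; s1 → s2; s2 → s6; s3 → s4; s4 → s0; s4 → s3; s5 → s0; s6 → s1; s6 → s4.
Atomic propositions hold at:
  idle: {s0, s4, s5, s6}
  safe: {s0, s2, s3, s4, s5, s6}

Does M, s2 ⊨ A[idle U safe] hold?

A[idle U safe]: least fixpoint, start Z0 = Sat(safe) = {s0, s2, s3, s4, s5, s6}, add states in Sat(idle) with every successor in Z. Already a fixed point.
Sat(A[idle U safe]) = {s0, s2, s3, s4, s5, s6}
s2 ∈ Sat(A[idle U safe]) = {s0, s2, s3, s4, s5, s6}, so the formula holds at s2.

Yes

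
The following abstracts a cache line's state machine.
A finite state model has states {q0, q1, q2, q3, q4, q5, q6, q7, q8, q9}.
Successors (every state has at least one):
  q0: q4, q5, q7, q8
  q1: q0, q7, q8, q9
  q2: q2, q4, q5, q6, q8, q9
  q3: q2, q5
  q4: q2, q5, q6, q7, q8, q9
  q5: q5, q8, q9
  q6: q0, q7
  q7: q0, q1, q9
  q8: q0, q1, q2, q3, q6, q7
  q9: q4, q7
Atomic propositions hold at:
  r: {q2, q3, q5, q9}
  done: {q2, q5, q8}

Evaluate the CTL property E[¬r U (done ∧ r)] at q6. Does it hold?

Yes

Sat(¬r) = {q0, q1, q4, q6, q7, q8}
Sat(done ∧ r) = {q2, q5}
E[¬r U (done ∧ r)]: least fixpoint, start Z0 = Sat((done ∧ r)) = {q2, q5}, add states in Sat(¬r) with some successor in Z. Z1 = {q0, q2, q4, q5, q8}; Z2 = {q0, q1, q2, q4, q5, q6, q7, q8}; fixed.
Sat(E[¬r U (done ∧ r)]) = {q0, q1, q2, q4, q5, q6, q7, q8}
q6 ∈ Sat(E[¬r U (done ∧ r)]) = {q0, q1, q2, q4, q5, q6, q7, q8}, so the formula holds at q6.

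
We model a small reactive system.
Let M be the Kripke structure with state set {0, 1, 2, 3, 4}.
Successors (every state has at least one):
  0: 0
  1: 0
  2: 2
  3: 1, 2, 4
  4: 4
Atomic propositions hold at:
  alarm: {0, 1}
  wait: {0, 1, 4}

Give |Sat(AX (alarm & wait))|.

2

Sat(alarm & wait) = {0, 1}
Sat(AX (alarm & wait)) = {s : every successor in {0, 1}} = {0, 1}
|Sat(AX (alarm & wait))| = |{0, 1}| = 2.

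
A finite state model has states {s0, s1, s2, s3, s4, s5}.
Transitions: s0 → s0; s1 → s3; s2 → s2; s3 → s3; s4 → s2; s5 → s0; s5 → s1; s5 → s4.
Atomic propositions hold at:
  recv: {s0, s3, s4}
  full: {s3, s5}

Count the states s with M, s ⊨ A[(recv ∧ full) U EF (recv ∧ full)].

3

Sat(recv ∧ full) = {s3}
EF (recv ∧ full): least fixpoint, start Z0 = {s3}, add states with some successor in Z. Z1 = {s1, s3}; Z2 = {s1, s3, s5}; fixed.
Sat(EF (recv ∧ full)) = {s1, s3, s5}
A[(recv ∧ full) U EF (recv ∧ full)]: least fixpoint, start Z0 = Sat(EF (recv ∧ full)) = {s1, s3, s5}, add states in Sat(recv ∧ full) with every successor in Z. Already a fixed point.
Sat(A[(recv ∧ full) U EF (recv ∧ full)]) = {s1, s3, s5}
|Sat(A[(recv ∧ full) U EF (recv ∧ full)])| = |{s1, s3, s5}| = 3.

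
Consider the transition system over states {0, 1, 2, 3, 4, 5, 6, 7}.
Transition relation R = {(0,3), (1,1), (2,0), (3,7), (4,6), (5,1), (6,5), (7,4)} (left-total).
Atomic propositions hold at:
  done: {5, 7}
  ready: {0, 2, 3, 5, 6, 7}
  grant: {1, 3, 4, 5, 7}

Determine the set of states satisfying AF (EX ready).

Sat(EX ready) = {s : some successor in {0, 2, 3, 5, 6, 7}} = {0, 2, 3, 4, 6}
AF (EX ready): least fixpoint, start Z0 = {0, 2, 3, 4, 6}, add states with every successor in Z. Z1 = {0, 2, 3, 4, 6, 7}; fixed.
Sat(AF (EX ready)) = {0, 2, 3, 4, 6, 7}

{0, 2, 3, 4, 6, 7}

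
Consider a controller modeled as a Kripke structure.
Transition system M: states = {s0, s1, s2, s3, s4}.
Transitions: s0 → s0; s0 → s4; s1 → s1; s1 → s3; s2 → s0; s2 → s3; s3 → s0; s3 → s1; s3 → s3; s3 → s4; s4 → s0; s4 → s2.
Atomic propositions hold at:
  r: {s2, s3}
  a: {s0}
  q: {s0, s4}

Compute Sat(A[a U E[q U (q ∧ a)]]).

{s0, s4}

Sat(q ∧ a) = {s0}
E[q U (q ∧ a)]: least fixpoint, start Z0 = Sat((q ∧ a)) = {s0}, add states in Sat(q) with some successor in Z. Z1 = {s0, s4}; fixed.
Sat(E[q U (q ∧ a)]) = {s0, s4}
A[a U E[q U (q ∧ a)]]: least fixpoint, start Z0 = Sat(E[q U (q ∧ a)]) = {s0, s4}, add states in Sat(a) with every successor in Z. Already a fixed point.
Sat(A[a U E[q U (q ∧ a)]]) = {s0, s4}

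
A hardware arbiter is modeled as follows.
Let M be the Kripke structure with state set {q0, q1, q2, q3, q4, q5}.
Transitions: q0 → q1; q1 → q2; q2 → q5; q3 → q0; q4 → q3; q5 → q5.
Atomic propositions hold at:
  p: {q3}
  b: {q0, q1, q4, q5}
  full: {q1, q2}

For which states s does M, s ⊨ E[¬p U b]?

{q0, q1, q2, q4, q5}

Sat(¬p) = {q0, q1, q2, q4, q5}
E[¬p U b]: least fixpoint, start Z0 = Sat(b) = {q0, q1, q4, q5}, add states in Sat(¬p) with some successor in Z. Z1 = {q0, q1, q2, q4, q5}; fixed.
Sat(E[¬p U b]) = {q0, q1, q2, q4, q5}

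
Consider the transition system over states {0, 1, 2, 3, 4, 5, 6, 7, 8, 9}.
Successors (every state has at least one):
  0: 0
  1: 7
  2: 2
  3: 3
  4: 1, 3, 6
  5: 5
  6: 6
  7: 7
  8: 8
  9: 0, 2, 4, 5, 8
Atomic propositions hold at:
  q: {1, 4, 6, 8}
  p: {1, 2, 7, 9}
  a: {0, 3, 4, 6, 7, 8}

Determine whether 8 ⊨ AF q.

Yes

AF q: least fixpoint, start Z0 = {1, 4, 6, 8}, add states with every successor in Z. Already a fixed point.
Sat(AF q) = {1, 4, 6, 8}
8 ∈ Sat(AF q) = {1, 4, 6, 8}, so the formula holds at 8.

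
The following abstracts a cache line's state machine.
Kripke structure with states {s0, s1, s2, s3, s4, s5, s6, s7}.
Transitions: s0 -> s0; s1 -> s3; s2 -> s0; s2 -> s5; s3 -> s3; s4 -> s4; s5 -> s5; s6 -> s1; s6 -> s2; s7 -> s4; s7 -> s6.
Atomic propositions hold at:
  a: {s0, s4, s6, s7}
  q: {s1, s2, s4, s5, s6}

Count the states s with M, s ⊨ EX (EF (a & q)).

Sat(a & q) = {s4, s6}
EF (a & q): least fixpoint, start Z0 = {s4, s6}, add states with some successor in Z. Z1 = {s4, s6, s7}; fixed.
Sat(EF (a & q)) = {s4, s6, s7}
Sat(EX (EF (a & q))) = {s : some successor in {s4, s6, s7}} = {s4, s7}
|Sat(EX (EF (a & q)))| = |{s4, s7}| = 2.

2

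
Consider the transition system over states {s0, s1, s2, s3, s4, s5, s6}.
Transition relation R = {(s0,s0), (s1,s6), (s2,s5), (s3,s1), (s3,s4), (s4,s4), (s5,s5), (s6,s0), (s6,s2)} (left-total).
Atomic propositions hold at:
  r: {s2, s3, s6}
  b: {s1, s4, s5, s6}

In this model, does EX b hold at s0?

Sat(EX b) = {s : some successor in {s1, s4, s5, s6}} = {s1, s2, s3, s4, s5}
s0 ∉ Sat(EX b) = {s1, s2, s3, s4, s5}, so the formula does not hold at s0.

No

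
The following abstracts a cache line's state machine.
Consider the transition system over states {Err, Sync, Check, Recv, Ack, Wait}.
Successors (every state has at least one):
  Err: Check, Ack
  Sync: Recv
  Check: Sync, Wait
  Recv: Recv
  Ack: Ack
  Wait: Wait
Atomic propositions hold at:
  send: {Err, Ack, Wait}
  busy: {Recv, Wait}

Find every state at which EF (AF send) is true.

AF send: least fixpoint, start Z0 = {Err, Ack, Wait}, add states with every successor in Z. Already a fixed point.
Sat(AF send) = {Err, Ack, Wait}
EF (AF send): least fixpoint, start Z0 = {Err, Ack, Wait}, add states with some successor in Z. Z1 = {Err, Check, Ack, Wait}; fixed.
Sat(EF (AF send)) = {Err, Check, Ack, Wait}

{Err, Check, Ack, Wait}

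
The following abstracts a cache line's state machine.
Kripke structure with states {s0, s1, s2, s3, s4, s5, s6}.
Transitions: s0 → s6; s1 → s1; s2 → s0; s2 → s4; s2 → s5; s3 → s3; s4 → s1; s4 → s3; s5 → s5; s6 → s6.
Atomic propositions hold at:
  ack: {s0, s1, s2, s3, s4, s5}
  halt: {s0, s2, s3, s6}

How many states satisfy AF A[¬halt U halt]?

Sat(¬halt) = {s1, s4, s5}
A[¬halt U halt]: least fixpoint, start Z0 = Sat(halt) = {s0, s2, s3, s6}, add states in Sat(¬halt) with every successor in Z. Already a fixed point.
Sat(A[¬halt U halt]) = {s0, s2, s3, s6}
AF A[¬halt U halt]: least fixpoint, start Z0 = {s0, s2, s3, s6}, add states with every successor in Z. Already a fixed point.
Sat(AF A[¬halt U halt]) = {s0, s2, s3, s6}
|Sat(AF A[¬halt U halt])| = |{s0, s2, s3, s6}| = 4.

4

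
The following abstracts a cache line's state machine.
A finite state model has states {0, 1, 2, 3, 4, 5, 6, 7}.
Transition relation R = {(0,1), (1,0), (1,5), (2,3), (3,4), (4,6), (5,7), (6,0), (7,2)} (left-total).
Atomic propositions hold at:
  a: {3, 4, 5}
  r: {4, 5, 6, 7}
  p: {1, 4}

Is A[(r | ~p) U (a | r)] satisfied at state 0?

Sat(~p) = {0, 2, 3, 5, 6, 7}
Sat(r | ~p) = {0, 2, 3, 4, 5, 6, 7}
Sat(a | r) = {3, 4, 5, 6, 7}
A[(r | ~p) U (a | r)]: least fixpoint, start Z0 = Sat((a | r)) = {3, 4, 5, 6, 7}, add states in Sat(r | ~p) with every successor in Z. Z1 = {2, 3, 4, 5, 6, 7}; fixed.
Sat(A[(r | ~p) U (a | r)]) = {2, 3, 4, 5, 6, 7}
0 ∉ Sat(A[(r | ~p) U (a | r)]) = {2, 3, 4, 5, 6, 7}, so the formula does not hold at 0.

No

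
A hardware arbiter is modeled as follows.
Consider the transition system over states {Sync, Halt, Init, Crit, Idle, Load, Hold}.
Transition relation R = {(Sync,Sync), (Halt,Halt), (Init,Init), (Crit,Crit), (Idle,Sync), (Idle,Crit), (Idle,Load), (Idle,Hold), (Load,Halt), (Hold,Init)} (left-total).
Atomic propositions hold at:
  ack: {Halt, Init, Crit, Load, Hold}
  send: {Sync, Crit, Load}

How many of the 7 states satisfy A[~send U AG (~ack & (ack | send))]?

1

Sat(~send) = {Halt, Init, Idle, Hold}
Sat(~ack) = {Sync, Idle}
Sat(ack | send) = {Sync, Halt, Init, Crit, Load, Hold}
Sat(~ack & (ack | send)) = {Sync}
AG (~ack & (ack | send)): greatest fixpoint, start Z0 = {Sync}, keep only states in Sat with every successor in Z. Already a fixed point.
Sat(AG (~ack & (ack | send))) = {Sync}
A[~send U AG (~ack & (ack | send))]: least fixpoint, start Z0 = Sat(AG (~ack & (ack | send))) = {Sync}, add states in Sat(~send) with every successor in Z. Already a fixed point.
Sat(A[~send U AG (~ack & (ack | send))]) = {Sync}
|Sat(A[~send U AG (~ack & (ack | send))])| = |{Sync}| = 1.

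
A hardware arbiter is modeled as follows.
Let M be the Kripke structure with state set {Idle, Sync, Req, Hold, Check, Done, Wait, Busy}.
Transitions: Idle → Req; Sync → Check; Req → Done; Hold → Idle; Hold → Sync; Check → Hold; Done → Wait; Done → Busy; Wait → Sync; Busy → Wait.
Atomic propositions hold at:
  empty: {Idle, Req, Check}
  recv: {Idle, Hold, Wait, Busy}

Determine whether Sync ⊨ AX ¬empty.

No

Sat(¬empty) = {Sync, Hold, Done, Wait, Busy}
Sat(AX ¬empty) = {s : every successor in {Sync, Hold, Done, Wait, Busy}} = {Req, Check, Done, Wait, Busy}
Sync ∉ Sat(AX ¬empty) = {Req, Check, Done, Wait, Busy}, so the formula does not hold at Sync.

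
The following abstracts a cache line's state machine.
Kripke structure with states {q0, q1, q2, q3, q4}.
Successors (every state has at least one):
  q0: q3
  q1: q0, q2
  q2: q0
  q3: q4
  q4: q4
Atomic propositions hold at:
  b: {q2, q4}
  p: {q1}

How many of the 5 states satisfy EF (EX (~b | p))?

Sat(~b) = {q0, q1, q3}
Sat(~b | p) = {q0, q1, q3}
Sat(EX (~b | p)) = {s : some successor in {q0, q1, q3}} = {q0, q1, q2}
EF (EX (~b | p)): least fixpoint, start Z0 = {q0, q1, q2}, add states with some successor in Z. Already a fixed point.
Sat(EF (EX (~b | p))) = {q0, q1, q2}
|Sat(EF (EX (~b | p)))| = |{q0, q1, q2}| = 3.

3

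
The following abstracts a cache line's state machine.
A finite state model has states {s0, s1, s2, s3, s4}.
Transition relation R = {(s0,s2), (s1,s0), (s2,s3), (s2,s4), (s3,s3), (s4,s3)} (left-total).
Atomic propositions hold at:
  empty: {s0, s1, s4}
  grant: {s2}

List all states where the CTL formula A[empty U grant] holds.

A[empty U grant]: least fixpoint, start Z0 = Sat(grant) = {s2}, add states in Sat(empty) with every successor in Z. Z1 = {s0, s2}; Z2 = {s0, s1, s2}; fixed.
Sat(A[empty U grant]) = {s0, s1, s2}

{s0, s1, s2}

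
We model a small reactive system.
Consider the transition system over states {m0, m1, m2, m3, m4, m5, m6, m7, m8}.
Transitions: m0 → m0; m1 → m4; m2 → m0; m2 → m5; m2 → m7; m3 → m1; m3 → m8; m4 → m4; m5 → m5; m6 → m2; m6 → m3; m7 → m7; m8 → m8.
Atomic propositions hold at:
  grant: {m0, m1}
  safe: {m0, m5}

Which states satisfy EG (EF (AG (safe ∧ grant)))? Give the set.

{m0, m2, m6}

Sat(safe ∧ grant) = {m0}
AG (safe ∧ grant): greatest fixpoint, start Z0 = {m0}, keep only states in Sat with every successor in Z. Already a fixed point.
Sat(AG (safe ∧ grant)) = {m0}
EF (AG (safe ∧ grant)): least fixpoint, start Z0 = {m0}, add states with some successor in Z. Z1 = {m0, m2}; Z2 = {m0, m2, m6}; fixed.
Sat(EF (AG (safe ∧ grant))) = {m0, m2, m6}
EG (EF (AG (safe ∧ grant))): greatest fixpoint, start Z0 = {m0, m2, m6}, keep only states in Sat with some successor in Z. Already a fixed point.
Sat(EG (EF (AG (safe ∧ grant)))) = {m0, m2, m6}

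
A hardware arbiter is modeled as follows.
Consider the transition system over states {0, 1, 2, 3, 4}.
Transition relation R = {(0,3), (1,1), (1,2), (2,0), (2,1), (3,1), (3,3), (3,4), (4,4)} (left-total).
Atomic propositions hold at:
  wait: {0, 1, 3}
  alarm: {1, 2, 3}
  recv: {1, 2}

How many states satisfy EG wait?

3

EG wait: greatest fixpoint, start Z0 = {0, 1, 3}, keep only states in Sat with some successor in Z. Already a fixed point.
Sat(EG wait) = {0, 1, 3}
|Sat(EG wait)| = |{0, 1, 3}| = 3.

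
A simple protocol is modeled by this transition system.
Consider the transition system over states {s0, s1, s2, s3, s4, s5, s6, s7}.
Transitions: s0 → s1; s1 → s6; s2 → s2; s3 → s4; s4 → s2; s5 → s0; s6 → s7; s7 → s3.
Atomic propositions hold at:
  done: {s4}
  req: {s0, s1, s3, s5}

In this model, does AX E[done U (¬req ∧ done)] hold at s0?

Sat(¬req) = {s2, s4, s6, s7}
Sat(¬req ∧ done) = {s4}
E[done U (¬req ∧ done)]: least fixpoint, start Z0 = Sat((¬req ∧ done)) = {s4}, add states in Sat(done) with some successor in Z. Already a fixed point.
Sat(E[done U (¬req ∧ done)]) = {s4}
Sat(AX E[done U (¬req ∧ done)]) = {s : every successor in {s4}} = {s3}
s0 ∉ Sat(AX E[done U (¬req ∧ done)]) = {s3}, so the formula does not hold at s0.

No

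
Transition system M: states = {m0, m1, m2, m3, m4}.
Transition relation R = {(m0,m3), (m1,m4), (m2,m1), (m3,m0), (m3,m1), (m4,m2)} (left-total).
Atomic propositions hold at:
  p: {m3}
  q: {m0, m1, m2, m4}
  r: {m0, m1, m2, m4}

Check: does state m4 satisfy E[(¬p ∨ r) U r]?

Yes

Sat(¬p) = {m0, m1, m2, m4}
Sat(¬p ∨ r) = {m0, m1, m2, m4}
E[(¬p ∨ r) U r]: least fixpoint, start Z0 = Sat(r) = {m0, m1, m2, m4}, add states in Sat(¬p ∨ r) with some successor in Z. Already a fixed point.
Sat(E[(¬p ∨ r) U r]) = {m0, m1, m2, m4}
m4 ∈ Sat(E[(¬p ∨ r) U r]) = {m0, m1, m2, m4}, so the formula holds at m4.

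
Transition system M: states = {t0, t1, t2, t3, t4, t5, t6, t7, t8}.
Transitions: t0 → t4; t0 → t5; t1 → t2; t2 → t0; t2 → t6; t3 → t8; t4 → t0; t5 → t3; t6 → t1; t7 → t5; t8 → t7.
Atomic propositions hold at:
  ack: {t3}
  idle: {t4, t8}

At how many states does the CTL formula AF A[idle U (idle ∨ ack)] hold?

6

Sat(idle ∨ ack) = {t3, t4, t8}
A[idle U (idle ∨ ack)]: least fixpoint, start Z0 = Sat((idle ∨ ack)) = {t3, t4, t8}, add states in Sat(idle) with every successor in Z. Already a fixed point.
Sat(A[idle U (idle ∨ ack)]) = {t3, t4, t8}
AF A[idle U (idle ∨ ack)]: least fixpoint, start Z0 = {t3, t4, t8}, add states with every successor in Z. Z1 = {t3, t4, t5, t8}; Z2 = {t0, t3, t4, t5, t7, t8}; fixed.
Sat(AF A[idle U (idle ∨ ack)]) = {t0, t3, t4, t5, t7, t8}
|Sat(AF A[idle U (idle ∨ ack)])| = |{t0, t3, t4, t5, t7, t8}| = 6.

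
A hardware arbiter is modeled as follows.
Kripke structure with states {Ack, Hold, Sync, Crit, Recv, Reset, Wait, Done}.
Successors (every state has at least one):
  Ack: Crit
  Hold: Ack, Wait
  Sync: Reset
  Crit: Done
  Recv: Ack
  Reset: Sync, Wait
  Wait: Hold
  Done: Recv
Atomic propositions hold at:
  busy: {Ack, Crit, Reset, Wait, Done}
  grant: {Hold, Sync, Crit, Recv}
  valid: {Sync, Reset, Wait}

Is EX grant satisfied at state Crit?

No

Sat(EX grant) = {s : some successor in {Hold, Sync, Crit, Recv}} = {Ack, Reset, Wait, Done}
Crit ∉ Sat(EX grant) = {Ack, Reset, Wait, Done}, so the formula does not hold at Crit.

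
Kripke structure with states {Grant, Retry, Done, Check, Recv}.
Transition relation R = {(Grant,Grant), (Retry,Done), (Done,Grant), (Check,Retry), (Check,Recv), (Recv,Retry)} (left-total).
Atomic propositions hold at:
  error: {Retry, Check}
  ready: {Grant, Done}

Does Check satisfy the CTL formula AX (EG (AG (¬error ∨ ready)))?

Sat(¬error) = {Grant, Done, Recv}
Sat(¬error ∨ ready) = {Grant, Done, Recv}
AG (¬error ∨ ready): greatest fixpoint, start Z0 = {Grant, Done, Recv}, keep only states in Sat with every successor in Z. Z1 = {Grant, Done}; fixed.
Sat(AG (¬error ∨ ready)) = {Grant, Done}
EG (AG (¬error ∨ ready)): greatest fixpoint, start Z0 = {Grant, Done}, keep only states in Sat with some successor in Z. Already a fixed point.
Sat(EG (AG (¬error ∨ ready))) = {Grant, Done}
Sat(AX (EG (AG (¬error ∨ ready)))) = {s : every successor in {Grant, Done}} = {Grant, Retry, Done}
Check ∉ Sat(AX (EG (AG (¬error ∨ ready)))) = {Grant, Retry, Done}, so the formula does not hold at Check.

No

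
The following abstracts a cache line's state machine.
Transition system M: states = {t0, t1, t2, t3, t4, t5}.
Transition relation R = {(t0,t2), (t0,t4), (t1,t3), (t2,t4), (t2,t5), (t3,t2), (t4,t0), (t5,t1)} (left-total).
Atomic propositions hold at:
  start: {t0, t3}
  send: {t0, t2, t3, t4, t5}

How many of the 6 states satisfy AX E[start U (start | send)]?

5

Sat(start | send) = {t0, t2, t3, t4, t5}
E[start U (start | send)]: least fixpoint, start Z0 = Sat((start | send)) = {t0, t2, t3, t4, t5}, add states in Sat(start) with some successor in Z. Already a fixed point.
Sat(E[start U (start | send)]) = {t0, t2, t3, t4, t5}
Sat(AX E[start U (start | send)]) = {s : every successor in {t0, t2, t3, t4, t5}} = {t0, t1, t2, t3, t4}
|Sat(AX E[start U (start | send)])| = |{t0, t1, t2, t3, t4}| = 5.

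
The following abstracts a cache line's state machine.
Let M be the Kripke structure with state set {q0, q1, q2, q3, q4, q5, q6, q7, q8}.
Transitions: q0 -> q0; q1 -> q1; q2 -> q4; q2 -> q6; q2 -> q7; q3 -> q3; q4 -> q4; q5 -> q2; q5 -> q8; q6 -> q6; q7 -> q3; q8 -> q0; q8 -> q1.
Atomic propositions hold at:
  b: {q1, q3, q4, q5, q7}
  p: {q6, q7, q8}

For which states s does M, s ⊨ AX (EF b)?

EF b: least fixpoint, start Z0 = {q1, q3, q4, q5, q7}, add states with some successor in Z. Z1 = {q1, q2, q3, q4, q5, q7, q8}; fixed.
Sat(EF b) = {q1, q2, q3, q4, q5, q7, q8}
Sat(AX (EF b)) = {s : every successor in {q1, q2, q3, q4, q5, q7, q8}} = {q1, q3, q4, q5, q7}

{q1, q3, q4, q5, q7}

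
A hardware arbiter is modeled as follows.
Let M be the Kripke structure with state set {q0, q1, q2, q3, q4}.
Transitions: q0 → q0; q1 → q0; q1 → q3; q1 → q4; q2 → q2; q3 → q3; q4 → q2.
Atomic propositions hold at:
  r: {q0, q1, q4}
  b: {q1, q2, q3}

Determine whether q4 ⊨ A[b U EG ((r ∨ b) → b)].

No

Sat(r ∨ b) = {q0, q1, q2, q3, q4}
Sat((r ∨ b) → b) = {q1, q2, q3}
EG ((r ∨ b) → b): greatest fixpoint, start Z0 = {q1, q2, q3}, keep only states in Sat with some successor in Z. Already a fixed point.
Sat(EG ((r ∨ b) → b)) = {q1, q2, q3}
A[b U EG ((r ∨ b) → b)]: least fixpoint, start Z0 = Sat(EG ((r ∨ b) → b)) = {q1, q2, q3}, add states in Sat(b) with every successor in Z. Already a fixed point.
Sat(A[b U EG ((r ∨ b) → b)]) = {q1, q2, q3}
q4 ∉ Sat(A[b U EG ((r ∨ b) → b)]) = {q1, q2, q3}, so the formula does not hold at q4.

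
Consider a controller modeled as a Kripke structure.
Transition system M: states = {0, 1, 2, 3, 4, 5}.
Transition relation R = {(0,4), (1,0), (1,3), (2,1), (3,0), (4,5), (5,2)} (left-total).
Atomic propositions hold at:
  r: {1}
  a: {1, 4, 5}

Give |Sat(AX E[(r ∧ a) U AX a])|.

Sat(r ∧ a) = {1}
Sat(AX a) = {s : every successor in {1, 4, 5}} = {0, 2, 4}
E[(r ∧ a) U AX a]: least fixpoint, start Z0 = Sat(AX a) = {0, 2, 4}, add states in Sat(r ∧ a) with some successor in Z. Z1 = {0, 1, 2, 4}; fixed.
Sat(E[(r ∧ a) U AX a]) = {0, 1, 2, 4}
Sat(AX E[(r ∧ a) U AX a]) = {s : every successor in {0, 1, 2, 4}} = {0, 2, 3, 5}
|Sat(AX E[(r ∧ a) U AX a])| = |{0, 2, 3, 5}| = 4.

4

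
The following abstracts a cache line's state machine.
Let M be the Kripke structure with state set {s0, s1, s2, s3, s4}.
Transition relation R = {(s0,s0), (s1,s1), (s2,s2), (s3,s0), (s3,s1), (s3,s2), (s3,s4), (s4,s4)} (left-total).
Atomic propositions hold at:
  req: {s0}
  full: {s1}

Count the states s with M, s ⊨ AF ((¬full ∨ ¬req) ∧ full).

Sat(¬full) = {s0, s2, s3, s4}
Sat(¬req) = {s1, s2, s3, s4}
Sat(¬full ∨ ¬req) = {s0, s1, s2, s3, s4}
Sat((¬full ∨ ¬req) ∧ full) = {s1}
AF ((¬full ∨ ¬req) ∧ full): least fixpoint, start Z0 = {s1}, add states with every successor in Z. Already a fixed point.
Sat(AF ((¬full ∨ ¬req) ∧ full)) = {s1}
|Sat(AF ((¬full ∨ ¬req) ∧ full))| = |{s1}| = 1.

1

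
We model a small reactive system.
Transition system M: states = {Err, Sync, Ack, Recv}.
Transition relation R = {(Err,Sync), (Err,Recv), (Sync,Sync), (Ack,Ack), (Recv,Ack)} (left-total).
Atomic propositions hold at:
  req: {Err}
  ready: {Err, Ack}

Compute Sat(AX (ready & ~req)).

{Ack, Recv}

Sat(~req) = {Sync, Ack, Recv}
Sat(ready & ~req) = {Ack}
Sat(AX (ready & ~req)) = {s : every successor in {Ack}} = {Ack, Recv}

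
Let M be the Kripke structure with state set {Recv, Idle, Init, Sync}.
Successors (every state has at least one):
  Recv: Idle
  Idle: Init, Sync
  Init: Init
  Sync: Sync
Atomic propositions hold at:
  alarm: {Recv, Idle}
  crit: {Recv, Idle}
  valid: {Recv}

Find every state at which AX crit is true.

{Recv}

Sat(AX crit) = {s : every successor in {Recv, Idle}} = {Recv}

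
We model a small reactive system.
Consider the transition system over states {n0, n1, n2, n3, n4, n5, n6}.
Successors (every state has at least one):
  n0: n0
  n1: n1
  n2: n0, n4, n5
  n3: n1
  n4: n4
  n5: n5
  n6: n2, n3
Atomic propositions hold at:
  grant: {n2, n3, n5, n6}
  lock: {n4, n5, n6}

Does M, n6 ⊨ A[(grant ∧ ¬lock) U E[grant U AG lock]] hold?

Sat(¬lock) = {n0, n1, n2, n3}
Sat(grant ∧ ¬lock) = {n2, n3}
AG lock: greatest fixpoint, start Z0 = {n4, n5, n6}, keep only states in Sat with every successor in Z. Z1 = {n4, n5}; fixed.
Sat(AG lock) = {n4, n5}
E[grant U AG lock]: least fixpoint, start Z0 = Sat(AG lock) = {n4, n5}, add states in Sat(grant) with some successor in Z. Z1 = {n2, n4, n5}; Z2 = {n2, n4, n5, n6}; fixed.
Sat(E[grant U AG lock]) = {n2, n4, n5, n6}
A[(grant ∧ ¬lock) U E[grant U AG lock]]: least fixpoint, start Z0 = Sat(E[grant U AG lock]) = {n2, n4, n5, n6}, add states in Sat(grant ∧ ¬lock) with every successor in Z. Already a fixed point.
Sat(A[(grant ∧ ¬lock) U E[grant U AG lock]]) = {n2, n4, n5, n6}
n6 ∈ Sat(A[(grant ∧ ¬lock) U E[grant U AG lock]]) = {n2, n4, n5, n6}, so the formula holds at n6.

Yes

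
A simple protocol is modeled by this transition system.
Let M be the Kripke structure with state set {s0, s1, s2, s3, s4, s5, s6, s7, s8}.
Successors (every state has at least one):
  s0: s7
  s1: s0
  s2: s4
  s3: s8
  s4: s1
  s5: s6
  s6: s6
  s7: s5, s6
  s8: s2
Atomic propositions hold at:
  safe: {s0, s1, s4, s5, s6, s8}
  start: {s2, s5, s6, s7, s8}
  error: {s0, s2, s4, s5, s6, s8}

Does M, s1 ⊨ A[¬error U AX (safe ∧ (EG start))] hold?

Sat(¬error) = {s1, s3, s7}
EG start: greatest fixpoint, start Z0 = {s2, s5, s6, s7, s8}, keep only states in Sat with some successor in Z. Z1 = {s5, s6, s7, s8}; Z2 = {s5, s6, s7}; fixed.
Sat(EG start) = {s5, s6, s7}
Sat(safe ∧ (EG start)) = {s5, s6}
Sat(AX (safe ∧ (EG start))) = {s : every successor in {s5, s6}} = {s5, s6, s7}
A[¬error U AX (safe ∧ (EG start))]: least fixpoint, start Z0 = Sat(AX (safe ∧ (EG start))) = {s5, s6, s7}, add states in Sat(¬error) with every successor in Z. Already a fixed point.
Sat(A[¬error U AX (safe ∧ (EG start))]) = {s5, s6, s7}
s1 ∉ Sat(A[¬error U AX (safe ∧ (EG start))]) = {s5, s6, s7}, so the formula does not hold at s1.

No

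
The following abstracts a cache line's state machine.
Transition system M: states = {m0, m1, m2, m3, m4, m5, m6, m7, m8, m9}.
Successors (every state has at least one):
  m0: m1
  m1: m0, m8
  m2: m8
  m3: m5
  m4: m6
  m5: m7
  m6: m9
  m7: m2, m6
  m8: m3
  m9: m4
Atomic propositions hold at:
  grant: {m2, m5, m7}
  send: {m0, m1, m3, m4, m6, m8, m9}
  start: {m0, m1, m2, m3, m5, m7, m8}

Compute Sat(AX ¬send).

{m3, m5}

Sat(¬send) = {m2, m5, m7}
Sat(AX ¬send) = {s : every successor in {m2, m5, m7}} = {m3, m5}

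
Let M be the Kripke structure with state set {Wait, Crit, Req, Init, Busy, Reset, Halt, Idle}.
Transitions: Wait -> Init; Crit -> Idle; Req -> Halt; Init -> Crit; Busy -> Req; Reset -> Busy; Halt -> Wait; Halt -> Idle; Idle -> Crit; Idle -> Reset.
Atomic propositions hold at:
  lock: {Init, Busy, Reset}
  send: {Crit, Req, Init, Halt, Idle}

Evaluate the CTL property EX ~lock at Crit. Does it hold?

Sat(~lock) = {Wait, Crit, Req, Halt, Idle}
Sat(EX ~lock) = {s : some successor in {Wait, Crit, Req, Halt, Idle}} = {Crit, Req, Init, Busy, Halt, Idle}
Crit ∈ Sat(EX ~lock) = {Crit, Req, Init, Busy, Halt, Idle}, so the formula holds at Crit.

Yes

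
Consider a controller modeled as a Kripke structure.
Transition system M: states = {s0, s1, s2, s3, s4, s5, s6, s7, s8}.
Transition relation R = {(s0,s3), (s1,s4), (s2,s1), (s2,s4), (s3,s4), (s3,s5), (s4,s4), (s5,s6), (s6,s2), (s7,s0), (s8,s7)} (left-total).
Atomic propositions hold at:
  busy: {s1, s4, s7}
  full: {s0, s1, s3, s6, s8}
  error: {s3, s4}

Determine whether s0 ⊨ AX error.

Sat(AX error) = {s : every successor in {s3, s4}} = {s0, s1, s4}
s0 ∈ Sat(AX error) = {s0, s1, s4}, so the formula holds at s0.

Yes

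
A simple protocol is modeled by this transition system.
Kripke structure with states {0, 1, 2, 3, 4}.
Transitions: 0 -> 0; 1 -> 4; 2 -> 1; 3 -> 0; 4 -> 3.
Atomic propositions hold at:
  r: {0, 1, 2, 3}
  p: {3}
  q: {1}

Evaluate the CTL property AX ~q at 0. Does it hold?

Sat(~q) = {0, 2, 3, 4}
Sat(AX ~q) = {s : every successor in {0, 2, 3, 4}} = {0, 1, 3, 4}
0 ∈ Sat(AX ~q) = {0, 1, 3, 4}, so the formula holds at 0.

Yes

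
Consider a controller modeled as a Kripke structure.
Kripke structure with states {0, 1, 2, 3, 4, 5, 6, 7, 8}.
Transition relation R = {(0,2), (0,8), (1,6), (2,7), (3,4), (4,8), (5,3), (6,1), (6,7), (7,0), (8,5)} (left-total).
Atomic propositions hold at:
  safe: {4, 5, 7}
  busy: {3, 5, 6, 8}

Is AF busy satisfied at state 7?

AF busy: least fixpoint, start Z0 = {3, 5, 6, 8}, add states with every successor in Z. Z1 = {1, 3, 4, 5, 6, 8}; fixed.
Sat(AF busy) = {1, 3, 4, 5, 6, 8}
7 ∉ Sat(AF busy) = {1, 3, 4, 5, 6, 8}, so the formula does not hold at 7.

No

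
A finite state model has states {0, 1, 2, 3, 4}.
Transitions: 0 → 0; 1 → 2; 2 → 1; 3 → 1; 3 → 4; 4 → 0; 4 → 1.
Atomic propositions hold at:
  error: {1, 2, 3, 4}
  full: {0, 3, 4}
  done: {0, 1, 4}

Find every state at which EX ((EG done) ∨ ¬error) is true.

EG done: greatest fixpoint, start Z0 = {0, 1, 4}, keep only states in Sat with some successor in Z. Z1 = {0, 4}; fixed.
Sat(EG done) = {0, 4}
Sat(¬error) = {0}
Sat((EG done) ∨ ¬error) = {0, 4}
Sat(EX ((EG done) ∨ ¬error)) = {s : some successor in {0, 4}} = {0, 3, 4}

{0, 3, 4}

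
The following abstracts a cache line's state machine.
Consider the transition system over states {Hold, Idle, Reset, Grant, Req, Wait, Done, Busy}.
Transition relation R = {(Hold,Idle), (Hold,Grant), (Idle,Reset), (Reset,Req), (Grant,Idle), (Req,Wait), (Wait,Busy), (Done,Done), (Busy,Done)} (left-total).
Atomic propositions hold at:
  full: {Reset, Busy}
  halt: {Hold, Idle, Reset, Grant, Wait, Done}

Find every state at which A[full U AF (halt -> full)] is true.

{Hold, Idle, Reset, Grant, Req, Wait, Busy}

Sat(halt -> full) = {Reset, Req, Busy}
AF (halt -> full): least fixpoint, start Z0 = {Reset, Req, Busy}, add states with every successor in Z. Z1 = {Idle, Reset, Req, Wait, Busy}; Z2 = {Idle, Reset, Grant, Req, Wait, Busy}; Z3 = {Hold, Idle, Reset, Grant, Req, Wait, Busy}; fixed.
Sat(AF (halt -> full)) = {Hold, Idle, Reset, Grant, Req, Wait, Busy}
A[full U AF (halt -> full)]: least fixpoint, start Z0 = Sat(AF (halt -> full)) = {Hold, Idle, Reset, Grant, Req, Wait, Busy}, add states in Sat(full) with every successor in Z. Already a fixed point.
Sat(A[full U AF (halt -> full)]) = {Hold, Idle, Reset, Grant, Req, Wait, Busy}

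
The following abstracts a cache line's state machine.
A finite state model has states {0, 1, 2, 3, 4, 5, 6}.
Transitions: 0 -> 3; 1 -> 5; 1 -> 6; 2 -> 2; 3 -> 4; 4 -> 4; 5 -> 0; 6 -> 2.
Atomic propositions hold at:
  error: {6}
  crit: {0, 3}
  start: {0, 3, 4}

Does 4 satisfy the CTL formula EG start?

Yes

EG start: greatest fixpoint, start Z0 = {0, 3, 4}, keep only states in Sat with some successor in Z. Already a fixed point.
Sat(EG start) = {0, 3, 4}
4 ∈ Sat(EG start) = {0, 3, 4}, so the formula holds at 4.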